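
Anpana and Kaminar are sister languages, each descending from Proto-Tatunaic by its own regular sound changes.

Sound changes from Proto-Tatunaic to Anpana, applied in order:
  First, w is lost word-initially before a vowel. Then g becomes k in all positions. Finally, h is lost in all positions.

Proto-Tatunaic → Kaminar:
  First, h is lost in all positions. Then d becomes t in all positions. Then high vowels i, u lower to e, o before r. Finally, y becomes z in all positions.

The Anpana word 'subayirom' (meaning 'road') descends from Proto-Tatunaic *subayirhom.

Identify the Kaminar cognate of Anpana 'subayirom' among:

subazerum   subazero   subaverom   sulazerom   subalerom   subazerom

subazerom

Kaminar: *subayirhom > subayirom > subayerom > subazerom  (by h-loss, pre-rhotic lowering, unconditioned shift)
Among the options, 'subazerom' alone shows every Kaminar change applied in order.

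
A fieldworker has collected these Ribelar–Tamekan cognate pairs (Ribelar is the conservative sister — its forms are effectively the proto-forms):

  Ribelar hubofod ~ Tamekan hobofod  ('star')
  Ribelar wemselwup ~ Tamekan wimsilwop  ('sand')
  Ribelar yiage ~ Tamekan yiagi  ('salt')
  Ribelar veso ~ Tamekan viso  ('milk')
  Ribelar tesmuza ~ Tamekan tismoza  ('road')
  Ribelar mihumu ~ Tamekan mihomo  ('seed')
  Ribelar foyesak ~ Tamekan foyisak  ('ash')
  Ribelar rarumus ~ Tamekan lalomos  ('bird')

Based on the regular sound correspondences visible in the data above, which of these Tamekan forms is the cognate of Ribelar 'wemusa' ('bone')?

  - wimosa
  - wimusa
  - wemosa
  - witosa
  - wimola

wimosa

wemselwup ~ wimsilwop — Ribelar e corresponds to Tamekan i after a consonant, before a nasal.
tesmuza ~ tismoza, rarumus ~ lalomos — Ribelar u corresponds to Tamekan o after a consonant, before a consonant other than r, m, n, p, b, f, v.
Applying these to Ribelar 'wemusa':
  wemusa → wimusa   (e→i after a consonant, before a nasal)
  wimusa → wimosa   (u→o after a consonant, before a consonant other than r, m, n, p, b, f, v)
So the Tamekan cognate is 'wimosa'.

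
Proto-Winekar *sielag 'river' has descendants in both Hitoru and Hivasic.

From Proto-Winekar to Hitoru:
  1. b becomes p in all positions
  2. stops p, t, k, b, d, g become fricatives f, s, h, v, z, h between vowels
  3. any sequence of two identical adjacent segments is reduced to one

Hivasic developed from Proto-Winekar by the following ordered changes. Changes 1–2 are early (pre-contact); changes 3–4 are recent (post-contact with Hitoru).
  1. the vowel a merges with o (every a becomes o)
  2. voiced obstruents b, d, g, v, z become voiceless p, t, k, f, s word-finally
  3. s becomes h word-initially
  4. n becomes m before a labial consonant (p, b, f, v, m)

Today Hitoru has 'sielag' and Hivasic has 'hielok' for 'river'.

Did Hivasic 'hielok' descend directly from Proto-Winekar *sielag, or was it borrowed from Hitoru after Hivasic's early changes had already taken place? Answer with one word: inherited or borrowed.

inherited

If inherited, *sielag would pass through all of Hivasic's changes:
Hivasic: *sielag > sielog > sielok > hielok  (by vowel merger, final devoicing, debuccalisation)
If borrowed from Hitoru 'sielag' after the early changes, it would undergo only the recent ones:
  rule 3 (debuccalisation): sielag → hielag
  rule 4 (nasal place assimilation): no change (hielag)
  ⇒ as a loan: hielag
Hivasic 'hielok' matches the inherited outcome exactly, so it is an inherited cognate, not a loan.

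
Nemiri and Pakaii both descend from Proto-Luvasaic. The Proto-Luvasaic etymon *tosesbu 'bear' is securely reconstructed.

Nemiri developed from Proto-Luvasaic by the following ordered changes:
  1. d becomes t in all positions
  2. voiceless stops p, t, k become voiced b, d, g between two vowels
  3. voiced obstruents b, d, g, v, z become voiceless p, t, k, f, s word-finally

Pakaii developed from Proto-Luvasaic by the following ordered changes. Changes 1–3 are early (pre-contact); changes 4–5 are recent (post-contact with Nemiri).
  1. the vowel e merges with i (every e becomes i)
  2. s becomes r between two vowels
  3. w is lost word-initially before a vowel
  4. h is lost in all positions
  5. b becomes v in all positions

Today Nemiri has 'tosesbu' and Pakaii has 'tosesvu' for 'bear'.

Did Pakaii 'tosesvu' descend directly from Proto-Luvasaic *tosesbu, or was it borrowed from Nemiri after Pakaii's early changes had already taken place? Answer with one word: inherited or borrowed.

borrowed

If inherited, *tosesbu would pass through all of Pakaii's changes:
Pakaii: start from *tosesbu.
  rule 1 (vowel merger): tosesbu → tosisbu
  rule 2 (rhotacism): tosisbu → torisbu
  rule 3: no change — torisbu
  rule 4: no change — torisbu
  rule 5 (unconditioned shift): torisbu → torisvu
  ⇒ Pakaii torisvu
If borrowed from Nemiri 'tosesbu' after the early changes, it would undergo only the recent ones:
  rule 4 (h-loss): no change (tosesbu)
  rule 5 (unconditioned shift): tosesbu → tosesvu
  ⇒ as a loan: tosesvu
Pakaii 'tosesvu' matches the loan outcome 'tosesvu', not the inherited 'torisvu' — it skipped the early Pakaii changes, so it was borrowed from Nemiri.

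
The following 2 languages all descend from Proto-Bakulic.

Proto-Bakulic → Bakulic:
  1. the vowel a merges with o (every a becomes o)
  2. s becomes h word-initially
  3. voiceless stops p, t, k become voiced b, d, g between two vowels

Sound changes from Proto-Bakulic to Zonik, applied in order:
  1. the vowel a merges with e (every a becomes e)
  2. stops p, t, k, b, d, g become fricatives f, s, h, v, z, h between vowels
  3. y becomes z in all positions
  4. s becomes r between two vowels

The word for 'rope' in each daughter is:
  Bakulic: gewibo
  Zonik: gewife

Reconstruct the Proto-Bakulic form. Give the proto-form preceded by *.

Position 5: Bakulic has b, Zonik has f. Taking the neighbouring segments as reconstructed: Bakulic b could go back to *p or *b; Zonik f could go back to *p or *f — the one source consistent with every daughter is *p.
Position 6: Bakulic has o, Zonik has e. Taking the neighbouring segments as reconstructed: Bakulic o could go back to *a or *o; Zonik e could go back to *a or *e — the one source consistent with every daughter is *a.
This points to *gewipa. Verify forward in each daughter:
Bakulic: start from *gewipa.
  rule 1 (vowel merger): gewipa → gewipo
  rule 2: no change — gewipo
  rule 3 (intervocalic voicing): gewipo → gewibo
  ⇒ Bakulic gewibo
Zonik: *gewipa > gewipe > gewife  (by vowel merger, intervocalic lenition)
*gewipa is the unique common source.

*gewipa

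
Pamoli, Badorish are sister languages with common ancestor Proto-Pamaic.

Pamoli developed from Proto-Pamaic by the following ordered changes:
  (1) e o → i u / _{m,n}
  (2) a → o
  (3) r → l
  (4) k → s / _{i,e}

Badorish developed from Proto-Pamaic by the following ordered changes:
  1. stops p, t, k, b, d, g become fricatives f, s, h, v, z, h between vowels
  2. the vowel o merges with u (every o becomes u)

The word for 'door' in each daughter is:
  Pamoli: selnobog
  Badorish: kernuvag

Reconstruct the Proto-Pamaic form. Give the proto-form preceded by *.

*kernobag

Position 7: Pamoli has o, Badorish has a. Badorish preserves a here (none of its changes turn any other segment into a), so the proto-segment is *a.
Position 5: Pamoli has o, Badorish has u. Taking the neighbouring segments as reconstructed: Pamoli o could go back to *a or *o; Badorish u could go back to *o or *u — the one source consistent with every daughter is *o.
Verify the candidate proto-form against each daughter:
Pamoli: start from *kernobag.
  rule 1: no change — kernobag
  rule 2 (vowel merger): kernobag → kernobog
  rule 3 (unconditioned shift): kernobog → kelnobog
  rule 4 (palatalisation): kelnobog → selnobog
  ⇒ Pamoli selnobog
Badorish: *kernobag
  kernobag → kernovag   [intervocalic lenition]
  kernovag → kernuvag   [vowel merger]
  giving Badorish kernuvag.
*kernobag is the unique common source.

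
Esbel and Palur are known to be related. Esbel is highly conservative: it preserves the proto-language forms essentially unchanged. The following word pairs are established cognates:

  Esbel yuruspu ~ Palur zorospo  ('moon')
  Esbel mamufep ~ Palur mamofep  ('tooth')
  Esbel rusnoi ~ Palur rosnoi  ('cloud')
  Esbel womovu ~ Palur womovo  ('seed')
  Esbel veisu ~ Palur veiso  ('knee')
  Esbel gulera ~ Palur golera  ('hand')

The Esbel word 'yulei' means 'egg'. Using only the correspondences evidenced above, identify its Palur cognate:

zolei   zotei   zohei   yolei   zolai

zolei

yuruspu ~ zorospo — Esbel y corresponds to Palur z word-initially before a back vowel.
yuruspu ~ zorospo, rusnoi ~ rosnoi — Esbel u corresponds to Palur o after a consonant, before a consonant other than r, m, n, p, b, f, v.
Applying these to Esbel 'yulei':
  yulei → zulei   (y→z word-initially before a back vowel)
  zulei → zolei   (u→o after a consonant, before a consonant other than r, m, n, p, b, f, v)
So the Palur cognate is 'zolei'.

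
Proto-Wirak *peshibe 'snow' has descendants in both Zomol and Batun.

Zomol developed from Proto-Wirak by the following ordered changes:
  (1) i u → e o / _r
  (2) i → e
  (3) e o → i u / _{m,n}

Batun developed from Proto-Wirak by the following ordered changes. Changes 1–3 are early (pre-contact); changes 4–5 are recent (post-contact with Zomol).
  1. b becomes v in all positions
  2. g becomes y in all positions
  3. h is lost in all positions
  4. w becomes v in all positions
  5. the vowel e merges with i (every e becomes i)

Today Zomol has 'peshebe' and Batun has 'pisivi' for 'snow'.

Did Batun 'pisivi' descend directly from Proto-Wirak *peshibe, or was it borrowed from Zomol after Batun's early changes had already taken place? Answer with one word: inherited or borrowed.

inherited

If inherited, *peshibe would pass through all of Batun's changes:
Batun: *peshibe > peshive > pesive > pisivi  (by unconditioned shift, h-loss, vowel merger)
If borrowed from Zomol 'peshebe' after the early changes, it would undergo only the recent ones:
  rule 4 (unconditioned shift): no change (peshebe)
  rule 5 (vowel merger): peshebe → pishibi
  ⇒ as a loan: pishibi
Batun 'pisivi' matches the inherited outcome exactly, so it is an inherited cognate, not a loan.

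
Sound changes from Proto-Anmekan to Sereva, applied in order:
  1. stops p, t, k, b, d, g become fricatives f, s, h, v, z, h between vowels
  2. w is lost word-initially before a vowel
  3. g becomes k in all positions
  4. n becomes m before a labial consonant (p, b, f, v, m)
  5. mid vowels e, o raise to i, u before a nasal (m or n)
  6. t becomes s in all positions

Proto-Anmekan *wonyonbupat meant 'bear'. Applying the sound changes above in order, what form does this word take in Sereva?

unyumbufas

Sereva: *wonyonbupat
  wonyonbupat → wonyonbufat   [intervocalic lenition]
  wonyonbufat → onyonbufat   [glide loss]
  onyonbufat (rule 3 does not apply)
  onyonbufat → onyombufat   [nasal place assimilation]
  onyombufat → unyumbufat   [pre-nasal raising]
  unyumbufat → unyumbufas   [unconditioned shift]
  giving Sereva unyumbufas.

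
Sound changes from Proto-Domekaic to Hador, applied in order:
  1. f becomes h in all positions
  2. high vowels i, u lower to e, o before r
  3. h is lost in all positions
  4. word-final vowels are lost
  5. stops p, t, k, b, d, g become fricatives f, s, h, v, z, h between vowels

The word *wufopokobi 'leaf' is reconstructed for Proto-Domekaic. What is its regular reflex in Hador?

wuofohob

Hador: *wufopokobi
  wufopokobi → wuhopokobi   [unconditioned shift]
  wuhopokobi (rule 2 does not apply)
  wuhopokobi → wuopokobi   [h-loss]
  wuopokobi → wuopokob   [apocope]
  wuopokob → wuofohob   [intervocalic lenition]
  giving Hador wuofohob.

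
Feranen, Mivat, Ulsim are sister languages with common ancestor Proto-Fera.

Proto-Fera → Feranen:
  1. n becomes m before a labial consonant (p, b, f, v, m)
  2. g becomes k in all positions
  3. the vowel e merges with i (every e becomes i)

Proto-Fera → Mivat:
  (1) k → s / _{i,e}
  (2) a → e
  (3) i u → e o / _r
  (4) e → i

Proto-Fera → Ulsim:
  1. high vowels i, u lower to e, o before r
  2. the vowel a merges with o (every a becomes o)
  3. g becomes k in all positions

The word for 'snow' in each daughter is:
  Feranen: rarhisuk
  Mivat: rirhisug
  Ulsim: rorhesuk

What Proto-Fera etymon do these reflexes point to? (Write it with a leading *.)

*rarhesug

Position 2: Feranen has a, Mivat has i, Ulsim has o. Feranen preserves a here (none of its changes turn any other segment into a), so the proto-segment is *a.
Position 8: Feranen has k, Mivat has g, Ulsim has k. Mivat preserves g here (none of its changes turn any other segment into g), so the proto-segment is *g.
Position 5: Feranen has i, Mivat has i, Ulsim has e. Taking the neighbouring segments as reconstructed: Feranen i could go back to *e or *i; Mivat i could go back to *a or *e or *i; Ulsim e can only go back to *e — the one source consistent with every daughter is *e.
The remaining positions agree across the daughters. Check the candidate against every language:
Feranen: *rarhesug > rarhesuk > rarhisuk  (by unconditioned shift, vowel merger)
Mivat: *rarhesug > rerhesug > rirhisug  (by vowel merger, vowel merger)
Ulsim: start from *rarhesug.
  rule 1: no change — rarhesug
  rule 2 (vowel merger): rarhesug → rorhesug
  rule 3 (unconditioned shift): rorhesug → rorhesuk
  ⇒ Ulsim rorhesuk
*rarhesug is the unique common source.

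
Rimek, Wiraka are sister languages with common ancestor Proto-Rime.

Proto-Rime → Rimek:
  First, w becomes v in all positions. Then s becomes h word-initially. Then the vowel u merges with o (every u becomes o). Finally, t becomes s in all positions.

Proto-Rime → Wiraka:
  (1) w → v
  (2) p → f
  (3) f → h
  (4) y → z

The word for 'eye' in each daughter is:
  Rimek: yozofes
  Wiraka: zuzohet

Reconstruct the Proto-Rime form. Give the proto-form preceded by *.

*yuzofet

Position 7: Rimek has s, Wiraka has t. Wiraka preserves t here (none of its changes turn any other segment into t), so the proto-segment is *t.
Position 5: Rimek has f, Wiraka has h. Rimek preserves f here (none of its changes turn any other segment into f), so the proto-segment is *f.
Position 1: Rimek has y, Wiraka has z. Rimek preserves y here (none of its changes turn any other segment into y), so the proto-segment is *y.
Verify the candidate proto-form against each daughter:
Rimek: start from *yuzofet.
  rule 1: no change — yuzofet
  rule 2: no change — yuzofet
  rule 3 (vowel merger): yuzofet → yozofet
  rule 4 (unconditioned shift): yozofet → yozofes
  ⇒ Rimek yozofes
Wiraka: *yuzofet > yuzohet > zuzohet  (by unconditioned shift, unconditioned shift)
*yuzofet is the unique common source.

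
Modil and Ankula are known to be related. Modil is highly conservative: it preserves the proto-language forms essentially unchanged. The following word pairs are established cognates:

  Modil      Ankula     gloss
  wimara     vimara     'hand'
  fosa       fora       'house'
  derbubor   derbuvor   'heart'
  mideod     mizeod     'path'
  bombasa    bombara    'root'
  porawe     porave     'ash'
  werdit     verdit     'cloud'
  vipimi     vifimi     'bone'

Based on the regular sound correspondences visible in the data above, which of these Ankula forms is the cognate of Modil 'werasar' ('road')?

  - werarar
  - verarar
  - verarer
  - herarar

verarar

werdit ~ verdit — Modil w corresponds to Ankula v word-initially before a front vowel.
fosa ~ fora, bombasa ~ bombara — Modil s corresponds to Ankula r between vowels (before a back vowel).
Applying these to Modil 'werasar':
  werasar → verasar   (w→v word-initially before a front vowel)
  verasar → verarar   (s→r between vowels (before a back vowel))
So the Ankula cognate is 'verarar'.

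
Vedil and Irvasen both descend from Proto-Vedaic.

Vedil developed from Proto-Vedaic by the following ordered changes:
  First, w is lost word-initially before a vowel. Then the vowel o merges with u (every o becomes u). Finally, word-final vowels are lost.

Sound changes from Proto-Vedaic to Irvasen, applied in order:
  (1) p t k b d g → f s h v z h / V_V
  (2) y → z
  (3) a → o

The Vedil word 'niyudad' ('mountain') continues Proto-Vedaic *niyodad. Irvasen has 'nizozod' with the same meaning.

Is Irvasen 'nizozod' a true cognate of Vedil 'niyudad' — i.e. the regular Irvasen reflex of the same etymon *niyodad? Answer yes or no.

yes

Derive the expected Irvasen reflex of *niyodad:
Irvasen: *niyodad > niyozad > nizozad > nizozod  (by intervocalic lenition, unconditioned shift, vowel merger)
Irvasen 'nizozod' matches the regular reflex exactly, so the pair is cognate.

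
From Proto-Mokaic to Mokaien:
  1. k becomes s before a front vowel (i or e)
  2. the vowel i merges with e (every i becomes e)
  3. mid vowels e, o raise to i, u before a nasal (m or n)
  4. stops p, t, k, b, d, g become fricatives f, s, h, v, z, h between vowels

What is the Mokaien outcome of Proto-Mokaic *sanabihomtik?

sanavehumtek

Mokaien: *sanabihomtik > sanabehomtek > sanabehumtek > sanavehumtek  (by vowel merger, pre-nasal raising, intervocalic lenition)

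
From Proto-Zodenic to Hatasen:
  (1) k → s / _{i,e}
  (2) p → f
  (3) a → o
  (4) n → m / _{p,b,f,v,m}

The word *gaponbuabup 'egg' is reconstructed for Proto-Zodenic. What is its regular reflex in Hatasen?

Hatasen: start from *gaponbuabup.
  rule 1: no change — gaponbuabup
  rule 2 (unconditioned shift): gaponbuabup → gafonbuabuf
  rule 3 (vowel merger): gafonbuabuf → gofonbuobuf
  rule 4 (nasal place assimilation): gofonbuobuf → gofombuobuf
  ⇒ Hatasen gofombuobuf

gofombuobuf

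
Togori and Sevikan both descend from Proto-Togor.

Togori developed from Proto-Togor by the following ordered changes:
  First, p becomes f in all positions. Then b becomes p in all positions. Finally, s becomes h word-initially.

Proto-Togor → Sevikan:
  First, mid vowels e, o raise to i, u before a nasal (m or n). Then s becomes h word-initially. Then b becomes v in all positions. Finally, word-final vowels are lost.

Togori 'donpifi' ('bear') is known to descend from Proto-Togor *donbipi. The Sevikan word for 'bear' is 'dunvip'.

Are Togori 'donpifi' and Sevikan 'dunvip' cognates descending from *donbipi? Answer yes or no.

yes

Derive the expected Sevikan reflex of *donbipi:
Sevikan: *donbipi > dunbipi > dunvipi > dunvip  (by pre-nasal raising, unconditioned shift, apocope)
Sevikan 'dunvip' matches the regular reflex exactly, so the pair is cognate.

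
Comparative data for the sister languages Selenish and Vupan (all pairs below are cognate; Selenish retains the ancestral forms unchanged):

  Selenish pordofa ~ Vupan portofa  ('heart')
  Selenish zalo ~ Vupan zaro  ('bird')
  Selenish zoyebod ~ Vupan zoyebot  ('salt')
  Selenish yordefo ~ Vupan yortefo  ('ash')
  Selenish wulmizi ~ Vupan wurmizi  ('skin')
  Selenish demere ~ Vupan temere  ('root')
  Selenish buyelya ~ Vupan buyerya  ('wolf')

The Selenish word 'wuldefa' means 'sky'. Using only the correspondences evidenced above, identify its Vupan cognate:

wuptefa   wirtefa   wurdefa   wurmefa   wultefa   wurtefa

wurtefa

buyelya ~ buyerya — Selenish l corresponds to Vupan r after a vowel, before a consonant other than r, m, n, p, b, f, v.
yordefo ~ yortefo — Selenish d corresponds to Vupan t after a consonant, before a front vowel.
Applying these to Selenish 'wuldefa':
  wuldefa → wurdefa   (l→r after a vowel, before a consonant other than r, m, n, p, b, f, v)
  wurdefa → wurtefa   (d→t after a consonant, before a front vowel)
So the Vupan cognate is 'wurtefa'.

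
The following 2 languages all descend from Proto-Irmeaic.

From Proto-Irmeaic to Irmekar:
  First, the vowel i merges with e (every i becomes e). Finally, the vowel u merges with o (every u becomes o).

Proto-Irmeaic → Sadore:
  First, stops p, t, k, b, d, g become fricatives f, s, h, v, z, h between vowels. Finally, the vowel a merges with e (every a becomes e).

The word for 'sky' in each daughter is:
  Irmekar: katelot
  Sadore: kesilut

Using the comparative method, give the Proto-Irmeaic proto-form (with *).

*katilut

Position 3: Irmekar has t, Sadore has s. Irmekar preserves t here (none of its changes turn any other segment into t), so the proto-segment is *t.
Position 6: Irmekar has o, Sadore has u. Sadore preserves u here (none of its changes turn any other segment into u), so the proto-segment is *u.
Position 2: Irmekar has a, Sadore has e. Irmekar preserves a here (none of its changes turn any other segment into a), so the proto-segment is *a.
This points to *katilut. Verify forward in each daughter:
Irmekar: *katilut
  katilut → katelut   [vowel merger]
  katelut → katelot   [vowel merger]
  giving Irmekar katelot.
Sadore: *katilut
  katilut → kasilut   [intervocalic lenition]
  kasilut → kesilut   [vowel merger]
  giving Sadore kesilut.
Only *katilut yields all of Irmekar katelot, Sadore kesilut.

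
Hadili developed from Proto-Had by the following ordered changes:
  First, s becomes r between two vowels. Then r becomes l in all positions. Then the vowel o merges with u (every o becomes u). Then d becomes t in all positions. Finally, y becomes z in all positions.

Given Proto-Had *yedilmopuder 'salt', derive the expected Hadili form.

Hadili: *yedilmopuder > yedilmopudel > yedilmupudel > yetilmuputel > zetilmuputel  (by unconditioned shift, vowel merger, unconditioned shift, unconditioned shift)

zetilmuputel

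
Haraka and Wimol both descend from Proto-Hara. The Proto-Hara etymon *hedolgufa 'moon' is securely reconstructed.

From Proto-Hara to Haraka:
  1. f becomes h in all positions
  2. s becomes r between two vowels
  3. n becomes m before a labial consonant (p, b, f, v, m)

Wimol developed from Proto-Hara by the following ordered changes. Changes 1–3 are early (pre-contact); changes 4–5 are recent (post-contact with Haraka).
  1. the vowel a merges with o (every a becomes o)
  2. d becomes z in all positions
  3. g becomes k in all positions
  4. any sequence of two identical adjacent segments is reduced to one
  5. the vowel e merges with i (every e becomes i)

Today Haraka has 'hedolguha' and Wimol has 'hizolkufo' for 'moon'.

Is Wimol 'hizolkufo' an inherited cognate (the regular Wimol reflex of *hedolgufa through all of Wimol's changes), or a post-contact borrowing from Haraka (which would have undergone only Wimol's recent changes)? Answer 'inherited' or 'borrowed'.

inherited

If inherited, *hedolgufa would pass through all of Wimol's changes:
Wimol: *hedolgufa
  hedolgufa → hedolgufo   [vowel merger]
  hedolgufo → hezolgufo   [unconditioned shift]
  hezolgufo → hezolkufo   [unconditioned shift]
  hezolkufo (rule 4 does not apply)
  hezolkufo → hizolkufo   [vowel merger]
  giving Wimol hizolkufo.
If borrowed from Haraka 'hedolguha' after the early changes, it would undergo only the recent ones:
  rule 4 (degemination): no change (hedolguha)
  rule 5 (vowel merger): hedolguha → hidolguha
  ⇒ as a loan: hidolguha
Wimol 'hizolkufo' matches the inherited outcome exactly, so it is an inherited cognate, not a loan.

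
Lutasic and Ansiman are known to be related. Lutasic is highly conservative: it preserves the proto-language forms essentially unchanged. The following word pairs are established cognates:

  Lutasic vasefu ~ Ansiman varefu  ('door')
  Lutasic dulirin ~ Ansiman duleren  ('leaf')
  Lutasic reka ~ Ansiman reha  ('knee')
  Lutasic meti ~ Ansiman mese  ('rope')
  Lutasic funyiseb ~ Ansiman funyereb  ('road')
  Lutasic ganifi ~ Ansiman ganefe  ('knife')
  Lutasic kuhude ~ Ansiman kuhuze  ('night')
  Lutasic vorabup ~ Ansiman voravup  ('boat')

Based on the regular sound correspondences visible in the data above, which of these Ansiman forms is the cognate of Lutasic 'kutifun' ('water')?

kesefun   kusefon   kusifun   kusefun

kusefun

meti ~ mese — Lutasic t corresponds to Ansiman s between vowels (before a front vowel).
ganifi ~ ganefe — Lutasic i corresponds to Ansiman e after a consonant, before a labial obstruent.
Applying these to Lutasic 'kutifun':
  kutifun → kusifun   (t→s between vowels (before a front vowel))
  kusifun → kusefun   (i→e after a consonant, before a labial obstruent)
So the Ansiman cognate is 'kusefun'.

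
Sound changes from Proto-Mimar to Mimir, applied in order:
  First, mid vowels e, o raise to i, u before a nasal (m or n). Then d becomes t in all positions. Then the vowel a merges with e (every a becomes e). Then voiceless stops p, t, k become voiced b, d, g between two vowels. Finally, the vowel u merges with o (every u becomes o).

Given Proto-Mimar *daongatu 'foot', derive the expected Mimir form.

teongedo

Mimir: start from *daongatu.
  rule 1 (pre-nasal raising): daongatu → daungatu
  rule 2 (unconditioned shift): daungatu → taungatu
  rule 3 (vowel merger): taungatu → teungetu
  rule 4 (intervocalic voicing): teungetu → teungedu
  rule 5 (vowel merger): teungedu → teongedo
  ⇒ Mimir teongedo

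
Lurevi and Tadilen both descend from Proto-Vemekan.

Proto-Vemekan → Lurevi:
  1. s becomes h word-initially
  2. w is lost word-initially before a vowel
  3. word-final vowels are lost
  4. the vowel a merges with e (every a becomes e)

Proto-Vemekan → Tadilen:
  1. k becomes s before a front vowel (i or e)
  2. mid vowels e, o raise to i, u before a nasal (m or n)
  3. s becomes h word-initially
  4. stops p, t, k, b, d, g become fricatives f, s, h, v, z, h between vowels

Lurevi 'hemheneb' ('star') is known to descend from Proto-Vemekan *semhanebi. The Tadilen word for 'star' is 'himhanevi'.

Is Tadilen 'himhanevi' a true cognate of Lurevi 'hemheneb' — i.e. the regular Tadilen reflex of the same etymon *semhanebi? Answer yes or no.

yes

Derive the expected Tadilen reflex of *semhanebi:
Tadilen: *semhanebi
  semhanebi (rule 1 does not apply)
  semhanebi → simhanebi   [pre-nasal raising]
  simhanebi → himhanebi   [debuccalisation]
  himhanebi → himhanevi   [intervocalic lenition]
  giving Tadilen himhanevi.
Tadilen 'himhanevi' matches the regular reflex exactly, so the pair is cognate.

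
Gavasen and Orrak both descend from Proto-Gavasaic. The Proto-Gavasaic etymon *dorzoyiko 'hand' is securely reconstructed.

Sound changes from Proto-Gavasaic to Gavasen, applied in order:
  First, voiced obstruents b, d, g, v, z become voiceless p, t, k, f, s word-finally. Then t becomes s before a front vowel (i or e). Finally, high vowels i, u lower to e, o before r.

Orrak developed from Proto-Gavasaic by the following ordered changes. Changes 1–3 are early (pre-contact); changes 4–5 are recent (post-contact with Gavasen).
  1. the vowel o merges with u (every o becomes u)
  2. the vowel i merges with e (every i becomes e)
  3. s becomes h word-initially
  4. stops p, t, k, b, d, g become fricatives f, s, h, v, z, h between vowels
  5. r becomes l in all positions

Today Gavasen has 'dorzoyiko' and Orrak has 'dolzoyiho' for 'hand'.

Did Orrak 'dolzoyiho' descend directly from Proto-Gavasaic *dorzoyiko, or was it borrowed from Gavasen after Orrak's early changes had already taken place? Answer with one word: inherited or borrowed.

If inherited, *dorzoyiko would pass through all of Orrak's changes:
Orrak: *dorzoyiko
  dorzoyiko → durzuyiku   [vowel merger]
  durzuyiku → durzuyeku   [vowel merger]
  durzuyeku (rule 3 does not apply)
  durzuyeku → durzuyehu   [intervocalic lenition]
  durzuyehu → dulzuyehu   [unconditioned shift]
  giving Orrak dulzuyehu.
If borrowed from Gavasen 'dorzoyiko' after the early changes, it would undergo only the recent ones:
  rule 4 (intervocalic lenition): dorzoyiko → dorzoyiho
  rule 5 (unconditioned shift): dorzoyiho → dolzoyiho
  ⇒ as a loan: dolzoyiho
Orrak 'dolzoyiho' matches the loan outcome 'dolzoyiho', not the inherited 'dulzuyehu' — it skipped the early Orrak changes, so it was borrowed from Gavasen.

borrowed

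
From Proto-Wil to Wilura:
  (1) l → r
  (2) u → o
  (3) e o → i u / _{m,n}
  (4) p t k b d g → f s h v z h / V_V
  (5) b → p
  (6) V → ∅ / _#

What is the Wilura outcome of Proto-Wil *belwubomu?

Wilura: start from *belwubomu.
  rule 1 (unconditioned shift): belwubomu → berwubomu
  rule 2 (vowel merger): berwubomu → berwobomo
  rule 3 (pre-nasal raising): berwobomo → berwobumo
  rule 4 (intervocalic lenition): berwobumo → berwovumo
  rule 5 (unconditioned shift): berwovumo → perwovumo
  rule 6 (apocope): perwovumo → perwovum
  ⇒ Wilura perwovum

perwovum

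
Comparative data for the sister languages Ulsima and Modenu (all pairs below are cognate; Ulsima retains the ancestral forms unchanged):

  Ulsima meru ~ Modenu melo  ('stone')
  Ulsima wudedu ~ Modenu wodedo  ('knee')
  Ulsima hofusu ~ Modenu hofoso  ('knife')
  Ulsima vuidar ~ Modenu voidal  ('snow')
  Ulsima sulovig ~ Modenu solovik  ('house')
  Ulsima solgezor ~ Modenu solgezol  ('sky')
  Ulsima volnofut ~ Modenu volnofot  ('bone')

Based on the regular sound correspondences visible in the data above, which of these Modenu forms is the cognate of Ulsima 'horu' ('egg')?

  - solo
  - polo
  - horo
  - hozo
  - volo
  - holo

holo

meru ~ melo — Ulsima r corresponds to Modenu l between vowels (before a back vowel).
meru ~ melo, wudedu ~ wodedo — Ulsima u corresponds to Modenu o word-finally.
Applying these to Ulsima 'horu':
  horu → holu   (r→l between vowels (before a back vowel))
  holu → holo   (u→o word-finally)
So the Modenu cognate is 'holo'.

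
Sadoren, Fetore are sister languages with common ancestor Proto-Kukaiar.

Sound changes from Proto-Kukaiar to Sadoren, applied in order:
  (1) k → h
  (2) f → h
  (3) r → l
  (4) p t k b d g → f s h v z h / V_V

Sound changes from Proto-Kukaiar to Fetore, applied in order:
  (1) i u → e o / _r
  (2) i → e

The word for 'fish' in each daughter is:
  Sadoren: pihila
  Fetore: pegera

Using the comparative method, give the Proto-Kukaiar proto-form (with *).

*pigira

Position 5: Sadoren has l, Fetore has r. Fetore preserves r here (none of its changes turn any other segment into r), so the proto-segment is *r.
Position 4: Sadoren has i, Fetore has e. Sadoren preserves i here (none of its changes turn any other segment into i), so the proto-segment is *i.
Continuing position by position gives *pigira; check it forward:
Sadoren: *pigira
  pigira (rule 1 does not apply)
  pigira (rule 2 does not apply)
  pigira → pigila   [unconditioned shift]
  pigila → pihila   [intervocalic lenition]
  giving Sadoren pihila.
Fetore: start from *pigira.
  rule 1 (pre-rhotic lowering): pigira → pigera
  rule 2 (vowel merger): pigera → pegera
  ⇒ Fetore pegera
Only *pigira yields all of Sadoren pihila, Fetore pegera.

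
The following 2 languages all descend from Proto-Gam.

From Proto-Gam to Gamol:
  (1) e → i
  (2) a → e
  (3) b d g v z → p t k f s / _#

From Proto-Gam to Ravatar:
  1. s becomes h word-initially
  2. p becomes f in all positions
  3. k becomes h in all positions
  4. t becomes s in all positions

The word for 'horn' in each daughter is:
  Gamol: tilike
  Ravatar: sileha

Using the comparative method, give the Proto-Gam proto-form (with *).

Position 5: Gamol has k, Ravatar has h. Taking the neighbouring segments as reconstructed: Gamol k can only go back to *k; Ravatar h could go back to *k or *h — the one source consistent with every daughter is *k.
Position 6: Gamol has e, Ravatar has a. Ravatar preserves a here (none of its changes turn any other segment into a), so the proto-segment is *a.
Verify the candidate proto-form against each daughter:
Gamol: start from *tileka.
  rule 1 (vowel merger): tileka → tilika
  rule 2 (vowel merger): tilika → tilike
  rule 3: no change — tilike
  ⇒ Gamol tilike
Ravatar: *tileka
  tileka (rule 1 does not apply)
  tileka (rule 2 does not apply)
  tileka → tileha   [unconditioned shift]
  tileha → sileha   [unconditioned shift]
  giving Ravatar sileha.
Only *tileka yields all of Gamol tilike, Ravatar sileha.

*tileka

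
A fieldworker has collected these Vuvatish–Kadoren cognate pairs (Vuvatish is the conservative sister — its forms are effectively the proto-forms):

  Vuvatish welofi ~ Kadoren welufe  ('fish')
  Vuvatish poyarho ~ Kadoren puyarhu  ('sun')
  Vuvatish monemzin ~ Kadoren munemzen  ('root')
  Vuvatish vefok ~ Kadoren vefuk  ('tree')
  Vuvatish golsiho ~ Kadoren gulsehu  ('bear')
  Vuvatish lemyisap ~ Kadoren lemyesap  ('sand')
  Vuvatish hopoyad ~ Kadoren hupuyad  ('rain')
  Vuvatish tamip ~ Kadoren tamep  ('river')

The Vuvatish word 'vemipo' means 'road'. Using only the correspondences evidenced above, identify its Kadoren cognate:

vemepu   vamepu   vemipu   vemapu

tamip ~ tamep — Vuvatish i corresponds to Kadoren e after a consonant, before a labial obstruent.
poyarho ~ puyarhu, golsiho ~ gulsehu — Vuvatish o corresponds to Kadoren u word-finally.
Applying these to Vuvatish 'vemipo':
  vemipo → vemepo   (i→e after a consonant, before a labial obstruent)
  vemepo → vemepu   (o→u word-finally)
So the Kadoren cognate is 'vemepu'.

vemepu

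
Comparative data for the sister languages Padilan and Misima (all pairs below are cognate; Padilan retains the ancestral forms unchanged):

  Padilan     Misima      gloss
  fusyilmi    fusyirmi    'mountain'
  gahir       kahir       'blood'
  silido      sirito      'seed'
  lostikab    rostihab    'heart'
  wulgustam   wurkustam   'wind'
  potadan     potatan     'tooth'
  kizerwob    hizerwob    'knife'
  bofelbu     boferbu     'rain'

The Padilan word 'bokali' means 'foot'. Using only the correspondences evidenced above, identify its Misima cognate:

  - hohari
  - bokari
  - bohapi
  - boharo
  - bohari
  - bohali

lostikab ~ rostihab — Padilan k corresponds to Misima h between vowels (before a back vowel).
silido ~ sirito — Padilan l corresponds to Misima r between vowels (before a front vowel).
Applying these to Padilan 'bokali':
  bokali → bohali   (k→h between vowels (before a back vowel))
  bohali → bohari   (l→r between vowels (before a front vowel))
So the Misima cognate is 'bohari'.

bohari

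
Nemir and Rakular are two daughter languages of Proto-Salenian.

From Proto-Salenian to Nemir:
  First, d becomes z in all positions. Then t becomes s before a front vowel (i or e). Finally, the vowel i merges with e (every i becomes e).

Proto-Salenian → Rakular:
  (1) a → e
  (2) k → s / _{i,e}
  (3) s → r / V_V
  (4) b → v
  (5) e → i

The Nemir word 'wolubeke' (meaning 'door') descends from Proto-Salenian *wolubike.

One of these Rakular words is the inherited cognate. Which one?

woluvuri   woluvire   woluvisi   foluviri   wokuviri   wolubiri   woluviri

Rakular: *wolubike
  wolubike (rule 1 does not apply)
  wolubike → wolubise   [palatalisation]
  wolubise → wolubire   [rhotacism]
  wolubire → woluvire   [unconditioned shift]
  woluvire → woluviri   [vowel merger]
  giving Rakular woluviri.
The other candidates each miss or misapply at least one Rakular change.

woluviri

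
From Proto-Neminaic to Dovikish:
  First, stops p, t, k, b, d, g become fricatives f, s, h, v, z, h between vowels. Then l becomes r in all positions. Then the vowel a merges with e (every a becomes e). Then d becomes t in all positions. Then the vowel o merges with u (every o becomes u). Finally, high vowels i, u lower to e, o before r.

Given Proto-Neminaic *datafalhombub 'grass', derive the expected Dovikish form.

Dovikish: start from *datafalhombub.
  rule 1 (intervocalic lenition): datafalhombub → dasafalhombub
  rule 2 (unconditioned shift): dasafalhombub → dasafarhombub
  rule 3 (vowel merger): dasafarhombub → deseferhombub
  rule 4 (unconditioned shift): deseferhombub → teseferhombub
  rule 5 (vowel merger): teseferhombub → teseferhumbub
  rule 6: no change — teseferhumbub
  ⇒ Dovikish teseferhumbub

teseferhumbub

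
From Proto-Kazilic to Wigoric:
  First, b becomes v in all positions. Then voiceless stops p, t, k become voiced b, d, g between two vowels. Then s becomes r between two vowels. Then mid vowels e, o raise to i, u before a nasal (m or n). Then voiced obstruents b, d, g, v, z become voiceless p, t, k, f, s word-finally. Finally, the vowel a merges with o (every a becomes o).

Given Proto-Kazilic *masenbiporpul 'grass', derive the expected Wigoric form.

morinviborpul

Wigoric: *masenbiporpul
  masenbiporpul → masenviporpul   [unconditioned shift]
  masenviporpul → masenviborpul   [intervocalic voicing]
  masenviborpul → marenviborpul   [rhotacism]
  marenviborpul → marinviborpul   [pre-nasal raising]
  marinviborpul (rule 5 does not apply)
  marinviborpul → morinviborpul   [vowel merger]
  giving Wigoric morinviborpul.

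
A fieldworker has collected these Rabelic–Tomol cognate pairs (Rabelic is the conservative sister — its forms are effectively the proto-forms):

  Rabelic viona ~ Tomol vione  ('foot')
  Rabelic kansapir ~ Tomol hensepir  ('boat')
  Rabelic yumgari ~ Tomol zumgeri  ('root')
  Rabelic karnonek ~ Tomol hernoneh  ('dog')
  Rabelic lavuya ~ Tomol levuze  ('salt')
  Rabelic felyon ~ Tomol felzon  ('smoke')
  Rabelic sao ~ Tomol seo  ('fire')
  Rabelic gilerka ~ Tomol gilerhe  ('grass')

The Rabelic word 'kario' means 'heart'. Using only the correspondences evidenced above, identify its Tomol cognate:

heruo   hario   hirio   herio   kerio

herio

kansapir ~ hensepir, karnonek ~ hernoneh — Rabelic k corresponds to Tomol h word-initially before a back vowel.
yumgari ~ zumgeri, karnonek ~ hernoneh — Rabelic a corresponds to Tomol e after a consonant, before r.
Applying these to Rabelic 'kario':
  kario → hario   (k→h word-initially before a back vowel)
  hario → herio   (a→e after a consonant, before r)
So the Tomol cognate is 'herio'.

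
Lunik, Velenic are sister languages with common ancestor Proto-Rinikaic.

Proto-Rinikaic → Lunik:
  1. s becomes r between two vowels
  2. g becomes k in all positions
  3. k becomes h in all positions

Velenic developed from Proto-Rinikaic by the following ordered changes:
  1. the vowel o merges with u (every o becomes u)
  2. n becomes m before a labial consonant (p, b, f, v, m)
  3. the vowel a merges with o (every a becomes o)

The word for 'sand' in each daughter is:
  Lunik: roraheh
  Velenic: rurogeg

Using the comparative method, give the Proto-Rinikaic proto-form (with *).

Position 5: Lunik has h, Velenic has g. Velenic preserves g here (none of its changes turn any other segment into g), so the proto-segment is *g.
Position 4: Lunik has a, Velenic has o. Lunik preserves a here (none of its changes turn any other segment into a), so the proto-segment is *a.
Continuing position by position gives *rorageg; check it forward:
Lunik: *rorageg > rorakek > roraheh  (by unconditioned shift, unconditioned shift)
Velenic: *rorageg > rurageg > rurogeg  (by vowel merger, vowel merger)
No other proto-form is consistent with every reflex, so the reconstruction is *rorageg.

*rorageg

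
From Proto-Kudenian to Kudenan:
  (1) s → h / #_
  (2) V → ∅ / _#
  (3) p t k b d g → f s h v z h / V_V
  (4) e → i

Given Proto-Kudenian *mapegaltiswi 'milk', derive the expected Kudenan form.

Kudenan: *mapegaltiswi
  mapegaltiswi (rule 1 does not apply)
  mapegaltiswi → mapegaltisw   [apocope]
  mapegaltisw → mafehaltisw   [intervocalic lenition]
  mafehaltisw → mafihaltisw   [vowel merger]
  giving Kudenan mafihaltisw.

mafihaltisw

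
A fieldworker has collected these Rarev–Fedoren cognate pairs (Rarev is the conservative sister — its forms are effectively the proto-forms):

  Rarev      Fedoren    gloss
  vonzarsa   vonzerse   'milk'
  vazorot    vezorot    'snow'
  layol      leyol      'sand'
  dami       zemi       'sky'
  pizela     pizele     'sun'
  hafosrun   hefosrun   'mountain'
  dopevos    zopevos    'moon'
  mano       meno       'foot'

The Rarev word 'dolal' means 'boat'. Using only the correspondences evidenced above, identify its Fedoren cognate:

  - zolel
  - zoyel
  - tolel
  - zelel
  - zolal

zolel

dopevos ~ zopevos — Rarev d corresponds to Fedoren z word-initially before a back vowel.
vazorot ~ vezorot, layol ~ leyol — Rarev a corresponds to Fedoren e after a consonant, before a consonant other than r, m, n, p, b, f, v.
Applying these to Rarev 'dolal':
  dolal → zolal   (d→z word-initially before a back vowel)
  zolal → zolel   (a→e after a consonant, before a consonant other than r, m, n, p, b, f, v)
So the Fedoren cognate is 'zolel'.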